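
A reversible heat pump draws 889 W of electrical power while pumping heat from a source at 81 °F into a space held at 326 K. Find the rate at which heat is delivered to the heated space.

T_C = 81 °F → (81 − 32) × 5/9 = 27.22 °C = 300.37 K.
COP_HP = T_H/(T_H − T_C) = 326.00/25.63 = 12.7206.
Q_H = COP_HP · W = 12.7206 × 889 = 11300 W.

Q̇_H ≈ 11300 W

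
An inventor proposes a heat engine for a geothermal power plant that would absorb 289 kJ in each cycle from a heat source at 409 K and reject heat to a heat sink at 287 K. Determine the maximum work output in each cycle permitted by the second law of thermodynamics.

W_max ≈ 86.2 kJ

The second-law ceiling is the Carnot efficiency, η_max = 1 − T_C/T_H = 1 − 287.00/409.00 = 0.2983.
W_max = η_max · Q_H = 0.2983 × 289 = 86.2 kJ.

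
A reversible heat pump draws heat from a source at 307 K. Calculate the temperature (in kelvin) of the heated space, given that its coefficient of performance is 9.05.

T_H ≈ 345.1 K

COP_HP = T_H/(T_H − T_C) ⇒ T_H = T_C·COP_HP/(COP_HP − 1) = 307.00 × 9.05/(9.05 − 1) = 345.1 K.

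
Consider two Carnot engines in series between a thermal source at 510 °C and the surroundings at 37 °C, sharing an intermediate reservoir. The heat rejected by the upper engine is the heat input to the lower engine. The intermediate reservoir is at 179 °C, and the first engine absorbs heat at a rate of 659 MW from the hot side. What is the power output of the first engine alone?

Ẇ₁ ≈ 279 MW

T_H = 510 °C → 510 + 273.15 = 783.15 K.
T_C = 37 °C → 37 + 273.15 = 310.15 K.
T_m = 179 °C → 179 + 273.15 = 452.15 K.
First-stage efficiency η₁ = 1 − T_m/T_H = 1 − 452.15/783.15 = 0.4227.
W₁ = η₁·Q_H = 0.4227 × 659 = 279 MW.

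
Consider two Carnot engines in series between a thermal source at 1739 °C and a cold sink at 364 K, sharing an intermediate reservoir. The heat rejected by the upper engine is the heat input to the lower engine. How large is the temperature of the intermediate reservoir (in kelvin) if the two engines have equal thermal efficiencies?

T_H = 1739 °C → 1739 + 273.15 = 2012.15 K.
Equal efficiencies require 1 − T_m/T_H = 1 − T_C/T_m, i.e. T_m/T_H = T_C/T_m, so T_m = √(T_H·T_C) = √(2012.15 × 364.00) = 856 K.

T_m ≈ 856 K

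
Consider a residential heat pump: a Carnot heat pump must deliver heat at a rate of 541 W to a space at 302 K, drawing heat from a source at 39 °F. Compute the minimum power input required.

T_C = 39 °F → (39 − 32) × 5/9 = 3.89 °C = 277.04 K.
The Carnot heat-pump COP is COP_HP = T_H/(T_H − T_C) = 302.00/24.96 = 12.0988.
W = Q_H/COP_HP = 541/12.0988 = 44.72 W.

Ẇ_in ≈ 44.72 W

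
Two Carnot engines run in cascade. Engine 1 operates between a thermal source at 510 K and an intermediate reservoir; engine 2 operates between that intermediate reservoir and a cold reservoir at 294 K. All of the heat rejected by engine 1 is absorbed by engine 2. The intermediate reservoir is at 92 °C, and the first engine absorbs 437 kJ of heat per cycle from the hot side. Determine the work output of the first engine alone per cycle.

T_m = 92 °C → 92 + 273.15 = 365.15 K.
First-stage efficiency η₁ = 1 − T_m/T_H = 1 − 365.15/510.00 = 0.2840.
W₁ = η₁·Q_H = 0.2840 × 437 = 124 kJ.

W₁ ≈ 124 kJ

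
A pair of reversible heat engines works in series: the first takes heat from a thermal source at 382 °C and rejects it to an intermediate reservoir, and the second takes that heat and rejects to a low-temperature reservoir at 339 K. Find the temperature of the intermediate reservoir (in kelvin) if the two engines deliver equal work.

T_m ≈ 497.1 K

T_H = 382 °C → 382 + 273.15 = 655.15 K.
For reversible stages Q_m = Q_H·(T_m/T_H). Setting W₁ = Q_H(1 − T_m/T_H) equal to W₂ = Q_m(1 − T_C/T_m) = Q_H·(T_m − T_C)/T_H gives T_H − T_m = T_m − T_C, so T_m = (T_H + T_C)/2 = (655.15 + 339.00)/2 = 497.1 K.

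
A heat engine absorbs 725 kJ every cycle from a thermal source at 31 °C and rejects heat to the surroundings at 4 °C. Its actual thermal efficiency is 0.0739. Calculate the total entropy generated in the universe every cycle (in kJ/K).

T_H = 31 °C → 31 + 273.15 = 304.15 K.
T_C = 4 °C → 4 + 273.15 = 277.15 K.
W = η·Q_H = 0.0739 × 725 = 53.58 kJ, so Q_C = Q_H − W = 671.4 kJ.
The hot reservoir loses entropy Q_H/T_H = 725/304.15 = 2.384 kJ/K; the cold reservoir gains Q_C/T_C = 671.4/277.15 = 2.423 kJ/K.
ΔS_univ = −Q_H/T_H + Q_C/T_C = 0.0389 kJ/K (> 0, since η = 0.0739 < η_Carnot = 0.089).

ΔS_univ ≈ 0.0389 kJ/K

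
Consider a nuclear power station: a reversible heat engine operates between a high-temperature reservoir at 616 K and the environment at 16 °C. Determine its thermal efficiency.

T_C = 16 °C → 16 + 273.15 = 289.15 K.
Since the cycle is reversible, η = 1 − T_C/T_H = 1 − 289.15/616.00 = 0.5306.

η ≈ 0.5306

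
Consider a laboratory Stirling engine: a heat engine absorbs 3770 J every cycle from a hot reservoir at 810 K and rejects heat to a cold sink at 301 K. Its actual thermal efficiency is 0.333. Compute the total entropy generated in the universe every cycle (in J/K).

ΔS_univ ≈ 3.700 J/K

W = η·Q_H = 0.333 × 3770 = 1255 J, so Q_C = Q_H − W = 2515 J.
Entropy balance on the reservoirs: −Q_H/T_H = -4.654 J/K, +Q_C/T_C = 8.354 J/K.
ΔS_univ = −Q_H/T_H + Q_C/T_C = 3.700 J/K (> 0, since η = 0.333 < η_Carnot = 0.628).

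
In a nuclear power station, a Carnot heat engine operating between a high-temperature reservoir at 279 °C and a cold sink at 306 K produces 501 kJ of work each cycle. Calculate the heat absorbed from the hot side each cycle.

T_H = 279 °C → 279 + 273.15 = 552.15 K.
η_rev = 1 − T_C/T_H = 1 − 306.00/552.15 = 0.4458.
Q_H = W/η = 501/0.4458 = 1120 kJ.

Q_H ≈ 1120 kJ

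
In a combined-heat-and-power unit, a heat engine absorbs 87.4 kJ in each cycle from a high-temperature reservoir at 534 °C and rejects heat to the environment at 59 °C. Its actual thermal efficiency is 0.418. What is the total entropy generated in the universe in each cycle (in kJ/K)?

ΔS_univ ≈ 0.0449 kJ/K

T_H = 534 °C → 534 + 273.15 = 807.15 K.
T_C = 59 °C → 59 + 273.15 = 332.15 K.
W = η·Q_H = 0.418 × 87.4 = 36.53 kJ, so Q_C = Q_H − W = 50.87 kJ.
Reservoir entropy changes: ΔS_H = −Q_H/T_H = −87.4/807.15 = -0.1083 kJ/K and ΔS_C = +Q_C/T_C = 50.87/332.15 = 0.1531 kJ/K.
ΔS_univ = −Q_H/T_H + Q_C/T_C = 0.0449 kJ/K (> 0, since η = 0.418 < η_Carnot = 0.588).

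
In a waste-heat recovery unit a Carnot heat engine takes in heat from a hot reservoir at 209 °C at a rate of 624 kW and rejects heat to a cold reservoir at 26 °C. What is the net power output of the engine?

Ẇ ≈ 237 kW

T_H = 209 °C → 209 + 273.15 = 482.15 K.
T_C = 26 °C → 26 + 273.15 = 299.15 K.
Carnot efficiency: η = 1 − T_C/T_H = 1 − 299.15/482.15 = 0.3795.
W = η·Q_H = 0.3795 × 624 = 237 kW.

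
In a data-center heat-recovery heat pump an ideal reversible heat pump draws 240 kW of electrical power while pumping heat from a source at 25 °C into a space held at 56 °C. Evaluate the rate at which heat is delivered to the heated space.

Q̇_H ≈ 2548 kW

T_H = 56 °C → 56 + 273.15 = 329.15 K.
T_C = 25 °C → 25 + 273.15 = 298.15 K.
Reversible heating COP: COP_HP = T_H/(T_H − T_C) = 329.15/31.00 = 10.6177.
Q_H = COP_HP · W = 10.6177 × 240 = 2548 kW.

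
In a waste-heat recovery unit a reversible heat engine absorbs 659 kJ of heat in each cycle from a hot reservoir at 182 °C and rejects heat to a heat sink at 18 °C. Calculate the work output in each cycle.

T_H = 182 °C → 182 + 273.15 = 455.15 K.
T_C = 18 °C → 18 + 273.15 = 291.15 K.
For a reversible engine, η = 1 − T_C/T_H = 1 − 291.15/455.15 = 0.3603.
W = η·Q_H = 0.3603 × 659 = 237.5 kJ.

W ≈ 237.5 kJ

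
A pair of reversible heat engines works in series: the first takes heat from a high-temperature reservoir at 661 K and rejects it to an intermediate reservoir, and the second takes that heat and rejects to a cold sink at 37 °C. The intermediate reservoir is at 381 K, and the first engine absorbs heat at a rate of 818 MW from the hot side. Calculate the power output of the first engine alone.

T_C = 37 °C → 37 + 273.15 = 310.15 K.
First-stage efficiency η₁ = 1 − T_m/T_H = 1 − 381.00/661.00 = 0.4236.
W₁ = η₁·Q_H = 0.4236 × 818 = 347 MW.

Ẇ₁ ≈ 347 MW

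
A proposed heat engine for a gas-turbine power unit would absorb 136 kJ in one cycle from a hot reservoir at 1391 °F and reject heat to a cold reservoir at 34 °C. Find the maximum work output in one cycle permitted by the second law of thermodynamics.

W_max ≈ 95.4 kJ

T_H = 1391 °F → (1391 − 32) × 5/9 = 755.00 °C = 1028.15 K.
T_C = 34 °C → 34 + 273.15 = 307.15 K.
No engine can exceed the Carnot limit: η_max = 1 − T_C/T_H = 1 − 307.15/1028.15 = 0.7013.
W_max = η_max · Q_H = 0.7013 × 136 = 95.4 kJ.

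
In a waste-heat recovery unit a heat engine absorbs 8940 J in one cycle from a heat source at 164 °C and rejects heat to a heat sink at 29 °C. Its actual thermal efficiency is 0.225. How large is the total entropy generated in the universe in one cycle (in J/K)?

ΔS_univ ≈ 2.48 J/K

T_H = 164 °C → 164 + 273.15 = 437.15 K.
T_C = 29 °C → 29 + 273.15 = 302.15 K.
W = η·Q_H = 0.225 × 8940 = 2012 J, so Q_C = Q_H − W = 6928 J.
The hot reservoir loses entropy Q_H/T_H = 8940/437.15 = 20.45 J/K; the cold reservoir gains Q_C/T_C = 6928/302.15 = 22.93 J/K.
ΔS_univ = −Q_H/T_H + Q_C/T_C = 2.48 J/K (> 0, since η = 0.225 < η_Carnot = 0.309).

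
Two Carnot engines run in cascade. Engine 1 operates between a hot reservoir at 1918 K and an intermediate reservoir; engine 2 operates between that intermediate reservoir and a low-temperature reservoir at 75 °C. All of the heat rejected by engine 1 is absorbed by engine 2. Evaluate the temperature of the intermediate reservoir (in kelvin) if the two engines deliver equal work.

T_m ≈ 1130 K

T_C = 75 °C → 75 + 273.15 = 348.15 K.
For reversible stages Q_m = Q_H·(T_m/T_H). Setting W₁ = Q_H(1 − T_m/T_H) equal to W₂ = Q_m(1 − T_C/T_m) = Q_H·(T_m − T_C)/T_H gives T_H − T_m = T_m − T_C, so T_m = (T_H + T_C)/2 = (1918.00 + 348.15)/2 = 1130 K.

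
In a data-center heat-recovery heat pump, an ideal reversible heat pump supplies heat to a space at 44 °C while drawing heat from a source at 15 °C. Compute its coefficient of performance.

COP_HP ≈ 10.9

T_H = 44 °C → 44 + 273.15 = 317.15 K.
T_C = 15 °C → 15 + 273.15 = 288.15 K.
COP_HP = T_H/(T_H − T_C) = 317.15/(317.15 − 288.15) = 10.9.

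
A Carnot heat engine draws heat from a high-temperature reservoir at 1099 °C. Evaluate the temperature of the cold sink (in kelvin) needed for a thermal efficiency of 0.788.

T_H = 1099 °C → 1099 + 273.15 = 1372.15 K.
From η = 1 − T_C/T_H, T_C = T_H·(1 − η) = 1372.15 × (1 − 0.788) = 290.9 K.

T_C ≈ 290.9 K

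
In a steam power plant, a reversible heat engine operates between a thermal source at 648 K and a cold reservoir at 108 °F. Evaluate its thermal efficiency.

η ≈ 0.513

T_C = 108 °F → (108 − 32) × 5/9 = 42.22 °C = 315.37 K.
The Carnot efficiency is η = 1 − T_C/T_H = 1 − 315.37/648.00 = 0.513.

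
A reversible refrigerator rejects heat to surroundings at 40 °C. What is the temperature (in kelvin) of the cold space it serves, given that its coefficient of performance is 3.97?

T_H = 40 °C → 40 + 273.15 = 313.15 K.
COP_R = T_C/(T_H − T_C) ⇒ T_C = T_H·COP_R/(1 + COP_R) = 313.15 × 3.97/(1 + 3.97) = 250.1 K.

T_C ≈ 250.1 K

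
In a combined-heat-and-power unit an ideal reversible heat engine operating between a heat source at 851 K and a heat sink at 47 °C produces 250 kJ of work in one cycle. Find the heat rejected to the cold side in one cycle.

Q_C ≈ 150.8 kJ

T_C = 47 °C → 47 + 273.15 = 320.15 K.
Carnot efficiency: η = 1 − T_C/T_H = 1 − 320.15/851.00 = 0.6238.
Since Q_C/Q_H = T_C/T_H and Q_H = W/η, Q_C = W·T_C/(T_H − T_C) = 250 × 320.15/530.85 = 150.8 kJ.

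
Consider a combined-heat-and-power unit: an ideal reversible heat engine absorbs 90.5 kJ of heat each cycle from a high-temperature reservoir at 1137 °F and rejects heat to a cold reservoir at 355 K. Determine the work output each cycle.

W ≈ 54.3 kJ

T_H = 1137 °F → (1137 − 32) × 5/9 = 613.89 °C = 887.04 K.
η_rev = 1 − T_C/T_H = 1 − 355.00/887.04 = 0.5998.
W = η·Q_H = 0.5998 × 90.5 = 54.3 kJ.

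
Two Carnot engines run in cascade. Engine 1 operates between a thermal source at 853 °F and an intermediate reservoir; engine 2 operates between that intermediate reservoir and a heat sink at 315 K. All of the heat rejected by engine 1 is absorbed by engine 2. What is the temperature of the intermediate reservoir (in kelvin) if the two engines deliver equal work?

T_m ≈ 522.1 K

T_H = 853 °F → (853 − 32) × 5/9 = 456.11 °C = 729.26 K.
For reversible stages Q_m = Q_H·(T_m/T_H). Setting W₁ = Q_H(1 − T_m/T_H) equal to W₂ = Q_m(1 − T_C/T_m) = Q_H·(T_m − T_C)/T_H gives T_H − T_m = T_m − T_C, so T_m = (T_H + T_C)/2 = (729.26 + 315.00)/2 = 522.1 K.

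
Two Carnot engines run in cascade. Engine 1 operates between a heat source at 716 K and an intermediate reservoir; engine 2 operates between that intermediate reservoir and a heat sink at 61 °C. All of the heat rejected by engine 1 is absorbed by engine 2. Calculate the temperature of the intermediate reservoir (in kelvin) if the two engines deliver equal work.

T_C = 61 °C → 61 + 273.15 = 334.15 K.
For reversible stages Q_m = Q_H·(T_m/T_H). Setting W₁ = Q_H(1 − T_m/T_H) equal to W₂ = Q_m(1 − T_C/T_m) = Q_H·(T_m − T_C)/T_H gives T_H − T_m = T_m − T_C, so T_m = (T_H + T_C)/2 = (716.00 + 334.15)/2 = 525 K.

T_m ≈ 525 K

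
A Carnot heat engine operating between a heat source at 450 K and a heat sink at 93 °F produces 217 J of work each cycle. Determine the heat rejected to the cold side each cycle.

Q_C ≈ 466 J

T_C = 93 °F → (93 − 32) × 5/9 = 33.89 °C = 307.04 K.
For a reversible engine, η = 1 − T_C/T_H = 1 − 307.04/450.00 = 0.3177.
Since Q_C/Q_H = T_C/T_H and Q_H = W/η, Q_C = W·T_C/(T_H − T_C) = 217 × 307.04/142.96 = 466 J.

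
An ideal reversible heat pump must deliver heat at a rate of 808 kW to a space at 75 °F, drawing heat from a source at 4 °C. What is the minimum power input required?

T_H = 75 °F → (75 − 32) × 5/9 = 23.89 °C = 297.04 K.
T_C = 4 °C → 4 + 273.15 = 277.15 K.
For a reversible heat pump, COP_HP = T_H/(T_H − T_C) = 297.04/19.89 = 14.9349.
W = Q_H/COP_HP = 808/14.9349 = 54.1 kW.

Ẇ_in ≈ 54.1 kW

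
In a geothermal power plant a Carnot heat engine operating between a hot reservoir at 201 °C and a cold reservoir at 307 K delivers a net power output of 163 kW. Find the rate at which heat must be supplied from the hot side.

T_H = 201 °C → 201 + 273.15 = 474.15 K.
η_rev = 1 − T_C/T_H = 1 − 307.00/474.15 = 0.3525.
Q_H = W/η = 163/0.3525 = 462 kW.

Q̇_H ≈ 462 kW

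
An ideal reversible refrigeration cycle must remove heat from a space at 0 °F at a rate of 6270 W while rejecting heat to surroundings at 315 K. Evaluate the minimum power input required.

T_C = 0 °F → (0 − 32) × 5/9 = -17.78 °C = 255.37 K.
Carnot COP: COP_R = T_C/(T_H − T_C) = 255.37/59.63 = 4.2828.
W = Q_C/COP_R = 6270/4.2828 = 1460 W.

Ẇ_in ≈ 1460 W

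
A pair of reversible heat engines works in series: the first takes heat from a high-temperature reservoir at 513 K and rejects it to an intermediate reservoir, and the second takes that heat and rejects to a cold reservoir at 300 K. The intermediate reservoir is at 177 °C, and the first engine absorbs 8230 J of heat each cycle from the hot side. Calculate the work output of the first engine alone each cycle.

W₁ ≈ 1008 J

T_m = 177 °C → 177 + 273.15 = 450.15 K.
First-stage efficiency η₁ = 1 − T_m/T_H = 1 − 450.15/513.00 = 0.1225.
W₁ = η₁·Q_H = 0.1225 × 8230 = 1008 J.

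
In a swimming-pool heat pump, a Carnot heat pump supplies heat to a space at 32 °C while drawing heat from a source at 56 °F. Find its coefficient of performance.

COP_HP ≈ 16.3

T_H = 32 °C → 32 + 273.15 = 305.15 K.
T_C = 56 °F → (56 − 32) × 5/9 = 13.33 °C = 286.48 K.
The Carnot heat-pump COP is COP_HP = T_H/(T_H − T_C) = 305.15/(305.15 − 286.48) = 16.3.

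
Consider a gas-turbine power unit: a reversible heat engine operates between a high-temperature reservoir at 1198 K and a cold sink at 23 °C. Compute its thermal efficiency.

T_C = 23 °C → 23 + 273.15 = 296.15 K.
Since the cycle is reversible, η = 1 − T_C/T_H = 1 − 296.15/1198.00 = 0.753.

η ≈ 0.753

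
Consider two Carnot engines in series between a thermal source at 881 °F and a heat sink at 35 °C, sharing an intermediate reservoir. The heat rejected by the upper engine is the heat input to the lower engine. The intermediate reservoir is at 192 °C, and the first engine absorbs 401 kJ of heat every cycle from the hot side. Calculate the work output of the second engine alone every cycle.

T_H = 881 °F → (881 − 32) × 5/9 = 471.67 °C = 744.82 K.
T_C = 35 °C → 35 + 273.15 = 308.15 K.
T_m = 192 °C → 192 + 273.15 = 465.15 K.
Heat entering the second stage: Q_m = Q_H·(T_m/T_H) = 401 × 465.15/744.82 = 250 kJ.
Second-stage efficiency η₂ = 1 − T_C/T_m = 1 − 308.15/465.15 = 0.3375, so W₂ = η₂·Q_m = 84.5 kJ.

W₂ ≈ 84.5 kJ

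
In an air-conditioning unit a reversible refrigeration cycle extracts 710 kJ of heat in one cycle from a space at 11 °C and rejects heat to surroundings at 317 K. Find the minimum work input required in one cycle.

W_in ≈ 82.08 kJ

T_C = 11 °C → 11 + 273.15 = 284.15 K.
The reversible coefficient of performance is COP_R = T_C/(T_H − T_C) = 284.15/32.85 = 8.6499.
W = Q_C/COP_R = 710/8.6499 = 82.08 kJ.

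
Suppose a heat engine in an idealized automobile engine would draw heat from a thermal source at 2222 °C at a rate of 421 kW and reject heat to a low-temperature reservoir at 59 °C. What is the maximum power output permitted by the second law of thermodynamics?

Ẇ_max ≈ 365.0 kW

T_H = 2222 °C → 2222 + 273.15 = 2495.15 K.
T_C = 59 °C → 59 + 273.15 = 332.15 K.
The second-law ceiling is the Carnot efficiency, η_max = 1 − T_C/T_H = 1 − 332.15/2495.15 = 0.8669.
W_max = η_max · Q_H = 0.8669 × 421 = 365.0 kW.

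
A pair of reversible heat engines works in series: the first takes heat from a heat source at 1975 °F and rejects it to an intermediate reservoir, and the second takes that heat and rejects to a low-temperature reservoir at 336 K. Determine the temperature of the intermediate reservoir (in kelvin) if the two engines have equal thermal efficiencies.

T_m ≈ 674 K

T_H = 1975 °F → (1975 − 32) × 5/9 = 1079.44 °C = 1352.59 K.
Equal efficiencies require 1 − T_m/T_H = 1 − T_C/T_m, i.e. T_m/T_H = T_C/T_m, so T_m = √(T_H·T_C) = √(1352.59 × 336.00) = 674 K.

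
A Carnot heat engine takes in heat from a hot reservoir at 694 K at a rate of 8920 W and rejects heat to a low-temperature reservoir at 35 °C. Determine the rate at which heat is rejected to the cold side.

Q̇_C ≈ 3961 W

T_C = 35 °C → 35 + 273.15 = 308.15 K.
For a reversible engine, η = 1 − T_C/T_H = 1 − 308.15/694.00 = 0.5560.
For a reversible cycle Q_C/Q_H = T_C/T_H, so Q_C = 8920 × 308.15/694.00 = 3961 W.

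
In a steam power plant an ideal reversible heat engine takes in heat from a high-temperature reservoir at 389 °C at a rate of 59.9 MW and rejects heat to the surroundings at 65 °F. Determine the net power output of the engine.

Ẇ ≈ 33.53 MW

T_H = 389 °C → 389 + 273.15 = 662.15 K.
T_C = 65 °F → (65 − 32) × 5/9 = 18.33 °C = 291.48 K.
The Carnot efficiency is η = 1 − T_C/T_H = 1 − 291.48/662.15 = 0.5598.
W = η·Q_H = 0.5598 × 59.9 = 33.53 MW.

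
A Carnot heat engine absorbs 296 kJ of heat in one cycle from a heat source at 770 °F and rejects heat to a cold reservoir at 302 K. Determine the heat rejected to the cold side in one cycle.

Q_C ≈ 130.9 kJ

T_H = 770 °F → (770 − 32) × 5/9 = 410.00 °C = 683.15 K.
η_rev = 1 − T_C/T_H = 1 − 302.00/683.15 = 0.5579.
For a reversible cycle Q_C/Q_H = T_C/T_H, so Q_C = 296 × 302.00/683.15 = 130.9 kJ.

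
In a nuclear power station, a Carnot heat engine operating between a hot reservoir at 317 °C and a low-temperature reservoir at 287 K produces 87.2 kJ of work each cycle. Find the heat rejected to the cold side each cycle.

Q_C ≈ 82.55 kJ

T_H = 317 °C → 317 + 273.15 = 590.15 K.
η_rev = 1 − T_C/T_H = 1 − 287.00/590.15 = 0.5137.
Since Q_C/Q_H = T_C/T_H and Q_H = W/η, Q_C = W·T_C/(T_H − T_C) = 87.2 × 287.00/303.15 = 82.55 kJ.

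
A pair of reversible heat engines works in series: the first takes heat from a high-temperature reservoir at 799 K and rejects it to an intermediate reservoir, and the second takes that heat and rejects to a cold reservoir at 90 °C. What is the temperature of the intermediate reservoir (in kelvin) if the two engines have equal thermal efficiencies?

T_m ≈ 539 K

T_C = 90 °C → 90 + 273.15 = 363.15 K.
Equal efficiencies require 1 − T_m/T_H = 1 − T_C/T_m, i.e. T_m/T_H = T_C/T_m, so T_m = √(T_H·T_C) = √(799.00 × 363.15) = 539 K.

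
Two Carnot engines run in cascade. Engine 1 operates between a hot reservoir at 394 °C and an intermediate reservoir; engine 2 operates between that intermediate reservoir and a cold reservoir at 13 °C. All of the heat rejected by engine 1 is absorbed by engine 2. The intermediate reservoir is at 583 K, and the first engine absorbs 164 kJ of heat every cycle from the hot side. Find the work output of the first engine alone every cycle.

T_H = 394 °C → 394 + 273.15 = 667.15 K.
T_C = 13 °C → 13 + 273.15 = 286.15 K.
First-stage efficiency η₁ = 1 − T_m/T_H = 1 − 583.00/667.15 = 0.1261.
W₁ = η₁·Q_H = 0.1261 × 164 = 20.7 kJ.

W₁ ≈ 20.7 kJ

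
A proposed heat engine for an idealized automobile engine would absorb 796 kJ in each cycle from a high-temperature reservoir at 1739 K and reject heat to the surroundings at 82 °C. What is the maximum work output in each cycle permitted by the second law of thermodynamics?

T_C = 82 °C → 82 + 273.15 = 355.15 K.
The second-law ceiling is the Carnot efficiency, η_max = 1 − T_C/T_H = 1 − 355.15/1739.00 = 0.7958.
W_max = η_max · Q_H = 0.7958 × 796 = 633 kJ.

W_max ≈ 633 kJ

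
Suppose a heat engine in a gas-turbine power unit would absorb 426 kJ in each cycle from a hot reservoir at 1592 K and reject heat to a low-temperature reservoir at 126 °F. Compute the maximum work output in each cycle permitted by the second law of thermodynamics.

T_C = 126 °F → (126 − 32) × 5/9 = 52.22 °C = 325.37 K.
The second-law ceiling is the Carnot efficiency, η_max = 1 − T_C/T_H = 1 − 325.37/1592.00 = 0.7956.
W_max = η_max · Q_H = 0.7956 × 426 = 339 kJ.

W_max ≈ 339 kJ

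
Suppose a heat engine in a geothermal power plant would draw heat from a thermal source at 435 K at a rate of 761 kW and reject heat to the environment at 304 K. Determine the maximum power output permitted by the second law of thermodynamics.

No engine can exceed the Carnot limit: η_max = 1 − T_C/T_H = 1 − 304.00/435.00 = 0.3011.
W_max = η_max · Q_H = 0.3011 × 761 = 229.2 kW.

Ẇ_max ≈ 229.2 kW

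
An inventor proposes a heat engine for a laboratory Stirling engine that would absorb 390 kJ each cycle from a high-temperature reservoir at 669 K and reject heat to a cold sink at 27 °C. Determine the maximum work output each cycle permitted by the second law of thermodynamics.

W_max ≈ 215 kJ

T_C = 27 °C → 27 + 273.15 = 300.15 K.
No engine can exceed the Carnot limit: η_max = 1 − T_C/T_H = 1 − 300.15/669.00 = 0.5513.
W_max = η_max · Q_H = 0.5513 × 390 = 215 kJ.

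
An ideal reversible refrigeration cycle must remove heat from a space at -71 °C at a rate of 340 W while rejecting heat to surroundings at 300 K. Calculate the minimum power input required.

T_C = -71 °C → -71 + 273.15 = 202.15 K.
COP_R = T_C/(T_H − T_C) = 202.15/97.85 = 2.0659.
W = Q_C/COP_R = 340/2.0659 = 165 W.

Ẇ_in ≈ 165 W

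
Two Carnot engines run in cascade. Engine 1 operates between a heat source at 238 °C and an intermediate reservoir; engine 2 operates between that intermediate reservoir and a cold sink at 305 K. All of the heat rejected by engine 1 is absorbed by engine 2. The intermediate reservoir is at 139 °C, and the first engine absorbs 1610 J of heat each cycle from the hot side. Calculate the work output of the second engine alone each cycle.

W₂ ≈ 337.5 J

T_H = 238 °C → 238 + 273.15 = 511.15 K.
T_m = 139 °C → 139 + 273.15 = 412.15 K.
Heat entering the second stage: Q_m = Q_H·(T_m/T_H) = 1610 × 412.15/511.15 = 1298 J.
Second-stage efficiency η₂ = 1 − T_C/T_m = 1 − 305.00/412.15 = 0.2600, so W₂ = η₂·Q_m = 337.5 J.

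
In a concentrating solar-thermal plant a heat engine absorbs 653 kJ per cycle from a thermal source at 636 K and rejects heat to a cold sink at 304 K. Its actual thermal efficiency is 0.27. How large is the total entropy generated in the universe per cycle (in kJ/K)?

ΔS_univ ≈ 0.5413 kJ/K

W = η·Q_H = 0.27 × 653 = 176.3 kJ, so Q_C = Q_H − W = 476.7 kJ.
Entropy balance on the reservoirs: −Q_H/T_H = -1.027 kJ/K, +Q_C/T_C = 1.568 kJ/K.
ΔS_univ = −Q_H/T_H + Q_C/T_C = 0.5413 kJ/K (> 0, since η = 0.27 < η_Carnot = 0.522).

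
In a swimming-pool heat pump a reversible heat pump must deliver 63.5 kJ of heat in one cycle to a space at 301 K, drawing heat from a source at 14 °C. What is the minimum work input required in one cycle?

W_in ≈ 2.922 kJ

T_C = 14 °C → 14 + 273.15 = 287.15 K.
For a reversible heat pump, COP_HP = T_H/(T_H − T_C) = 301.00/13.85 = 21.7329.
W = Q_H/COP_HP = 63.5/21.7329 = 2.922 kJ.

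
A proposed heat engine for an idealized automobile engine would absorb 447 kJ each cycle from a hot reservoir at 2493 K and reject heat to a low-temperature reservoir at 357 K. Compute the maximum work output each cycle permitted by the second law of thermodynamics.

The second-law ceiling is the Carnot efficiency, η_max = 1 − T_C/T_H = 1 − 357.00/2493.00 = 0.8568.
W_max = η_max · Q_H = 0.8568 × 447 = 383 kJ.

W_max ≈ 383 kJ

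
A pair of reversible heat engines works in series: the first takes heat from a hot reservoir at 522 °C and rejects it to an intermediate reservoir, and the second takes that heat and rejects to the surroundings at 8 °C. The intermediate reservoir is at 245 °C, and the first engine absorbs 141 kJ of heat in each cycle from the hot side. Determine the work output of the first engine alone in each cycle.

W₁ ≈ 49.12 kJ

T_H = 522 °C → 522 + 273.15 = 795.15 K.
T_C = 8 °C → 8 + 273.15 = 281.15 K.
T_m = 245 °C → 245 + 273.15 = 518.15 K.
First-stage efficiency η₁ = 1 − T_m/T_H = 1 − 518.15/795.15 = 0.3484.
W₁ = η₁·Q_H = 0.3484 × 141 = 49.12 kJ.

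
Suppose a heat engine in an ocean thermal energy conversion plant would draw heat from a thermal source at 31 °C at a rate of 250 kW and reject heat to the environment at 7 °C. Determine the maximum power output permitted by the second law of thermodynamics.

Ẇ_max ≈ 19.7 kW

T_H = 31 °C → 31 + 273.15 = 304.15 K.
T_C = 7 °C → 7 + 273.15 = 280.15 K.
The second-law ceiling is the Carnot efficiency, η_max = 1 − T_C/T_H = 1 − 280.15/304.15 = 0.0789.
W_max = η_max · Q_H = 0.0789 × 250 = 19.7 kW.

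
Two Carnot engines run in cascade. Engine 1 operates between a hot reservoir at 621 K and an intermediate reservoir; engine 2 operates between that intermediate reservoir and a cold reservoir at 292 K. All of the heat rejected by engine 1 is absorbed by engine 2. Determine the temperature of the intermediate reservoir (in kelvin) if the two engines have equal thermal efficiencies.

T_m ≈ 426 K

Equal efficiencies require 1 − T_m/T_H = 1 − T_C/T_m, i.e. T_m/T_H = T_C/T_m, so T_m = √(T_H·T_C) = √(621.00 × 292.00) = 426 K.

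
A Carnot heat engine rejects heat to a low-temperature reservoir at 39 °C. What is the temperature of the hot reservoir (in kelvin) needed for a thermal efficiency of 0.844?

T_C = 39 °C → 39 + 273.15 = 312.15 K.
From η = 1 − T_C/T_H, solving for T_H gives T_H = T_C/(1 − η) = 312.15/(1 − 0.844) = 2000 K.

T_H ≈ 2000 K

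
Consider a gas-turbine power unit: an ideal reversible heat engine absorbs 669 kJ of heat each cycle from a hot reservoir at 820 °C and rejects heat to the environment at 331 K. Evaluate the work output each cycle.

W ≈ 466.4 kJ

T_H = 820 °C → 820 + 273.15 = 1093.15 K.
The Carnot efficiency is η = 1 − T_C/T_H = 1 − 331.00/1093.15 = 0.6972.
W = η·Q_H = 0.6972 × 669 = 466.4 kJ.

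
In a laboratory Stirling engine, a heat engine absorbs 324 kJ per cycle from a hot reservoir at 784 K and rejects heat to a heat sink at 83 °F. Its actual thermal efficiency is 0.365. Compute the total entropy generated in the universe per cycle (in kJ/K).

T_C = 83 °F → (83 − 32) × 5/9 = 28.33 °C = 301.48 K.
W = η·Q_H = 0.365 × 324 = 118.3 kJ, so Q_C = Q_H − W = 205.7 kJ.
The hot reservoir loses entropy Q_H/T_H = 324/784.00 = 0.4133 kJ/K; the cold reservoir gains Q_C/T_C = 205.7/301.48 = 0.6824 kJ/K.
ΔS_univ = −Q_H/T_H + Q_C/T_C = 0.269 kJ/K (> 0, since η = 0.365 < η_Carnot = 0.615).

ΔS_univ ≈ 0.269 kJ/K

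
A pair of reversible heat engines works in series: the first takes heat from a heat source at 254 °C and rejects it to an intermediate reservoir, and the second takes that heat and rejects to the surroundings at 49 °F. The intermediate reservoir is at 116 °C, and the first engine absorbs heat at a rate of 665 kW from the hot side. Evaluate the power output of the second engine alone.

Ẇ₂ ≈ 134.4 kW

T_H = 254 °C → 254 + 273.15 = 527.15 K.
T_C = 49 °F → (49 − 32) × 5/9 = 9.44 °C = 282.59 K.
T_m = 116 °C → 116 + 273.15 = 389.15 K.
Heat entering the second stage: Q_m = Q_H·(T_m/T_H) = 665 × 389.15/527.15 = 490.9 kW.
Second-stage efficiency η₂ = 1 − T_C/T_m = 1 − 282.59/389.15 = 0.2738, so W₂ = η₂·Q_m = 134.4 kW.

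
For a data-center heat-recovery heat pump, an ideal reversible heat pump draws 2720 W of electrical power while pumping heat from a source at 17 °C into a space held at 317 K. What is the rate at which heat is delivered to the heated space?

T_C = 17 °C → 17 + 273.15 = 290.15 K.
COP_HP = T_H/(T_H − T_C) = 317.00/26.85 = 11.8063.
Q_H = COP_HP · W = 11.8063 × 2720 = 32100 W.

Q̇_H ≈ 32100 W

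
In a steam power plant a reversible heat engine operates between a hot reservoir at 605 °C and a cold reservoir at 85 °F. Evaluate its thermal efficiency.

T_H = 605 °C → 605 + 273.15 = 878.15 K.
T_C = 85 °F → (85 − 32) × 5/9 = 29.44 °C = 302.59 K.
The Carnot efficiency is η = 1 − T_C/T_H = 1 − 302.59/878.15 = 0.6554.

η ≈ 0.6554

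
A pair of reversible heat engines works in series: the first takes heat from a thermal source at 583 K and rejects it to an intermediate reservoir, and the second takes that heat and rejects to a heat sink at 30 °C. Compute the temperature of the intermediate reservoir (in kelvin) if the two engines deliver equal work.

T_m ≈ 443 K

T_C = 30 °C → 30 + 273.15 = 303.15 K.
For reversible stages Q_m = Q_H·(T_m/T_H). Setting W₁ = Q_H(1 − T_m/T_H) equal to W₂ = Q_m(1 − T_C/T_m) = Q_H·(T_m − T_C)/T_H gives T_H − T_m = T_m − T_C, so T_m = (T_H + T_C)/2 = (583.00 + 303.15)/2 = 443 K.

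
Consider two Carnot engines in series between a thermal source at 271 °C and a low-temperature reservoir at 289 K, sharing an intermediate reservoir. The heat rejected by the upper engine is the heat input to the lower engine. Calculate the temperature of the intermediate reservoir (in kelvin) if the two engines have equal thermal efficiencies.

T_H = 271 °C → 271 + 273.15 = 544.15 K.
Equal efficiencies require 1 − T_m/T_H = 1 − T_C/T_m, i.e. T_m/T_H = T_C/T_m, so T_m = √(T_H·T_C) = √(544.15 × 289.00) = 397 K.

T_m ≈ 397 K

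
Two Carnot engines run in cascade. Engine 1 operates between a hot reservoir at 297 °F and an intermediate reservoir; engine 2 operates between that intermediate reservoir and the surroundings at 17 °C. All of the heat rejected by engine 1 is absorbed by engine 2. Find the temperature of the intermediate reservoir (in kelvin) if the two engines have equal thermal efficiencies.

T_H = 297 °F → (297 − 32) × 5/9 = 147.22 °C = 420.37 K.
T_C = 17 °C → 17 + 273.15 = 290.15 K.
Equal efficiencies require 1 − T_m/T_H = 1 − T_C/T_m, i.e. T_m/T_H = T_C/T_m, so T_m = √(T_H·T_C) = √(420.37 × 290.15) = 349 K.

T_m ≈ 349 K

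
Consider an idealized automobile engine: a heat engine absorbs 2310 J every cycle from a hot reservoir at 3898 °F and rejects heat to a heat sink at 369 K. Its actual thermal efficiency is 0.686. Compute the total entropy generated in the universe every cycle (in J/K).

T_H = 3898 °F → (3898 − 32) × 5/9 = 2147.78 °C = 2420.93 K.
W = η·Q_H = 0.686 × 2310 = 1585 J, so Q_C = Q_H − W = 725.3 J.
Reservoir entropy changes: ΔS_H = −Q_H/T_H = −2310/2420.93 = -0.9542 J/K and ΔS_C = +Q_C/T_C = 725.3/369.00 = 1.966 J/K.
ΔS_univ = −Q_H/T_H + Q_C/T_C = 1.01 J/K (> 0, since η = 0.686 < η_Carnot = 0.848).

ΔS_univ ≈ 1.01 J/K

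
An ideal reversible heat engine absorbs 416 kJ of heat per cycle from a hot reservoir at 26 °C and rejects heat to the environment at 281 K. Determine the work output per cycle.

T_H = 26 °C → 26 + 273.15 = 299.15 K.
η_rev = 1 − T_C/T_H = 1 − 281.00/299.15 = 0.0607.
W = η·Q_H = 0.0607 × 416 = 25.2 kJ.

W ≈ 25.2 kJ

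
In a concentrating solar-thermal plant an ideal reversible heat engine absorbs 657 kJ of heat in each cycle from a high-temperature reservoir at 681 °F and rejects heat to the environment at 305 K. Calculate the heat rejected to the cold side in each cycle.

Q_C ≈ 316 kJ

T_H = 681 °F → (681 − 32) × 5/9 = 360.56 °C = 633.71 K.
Carnot efficiency: η = 1 − T_C/T_H = 1 − 305.00/633.71 = 0.5187.
For a reversible cycle Q_C/Q_H = T_C/T_H, so Q_C = 657 × 305.00/633.71 = 316 kJ.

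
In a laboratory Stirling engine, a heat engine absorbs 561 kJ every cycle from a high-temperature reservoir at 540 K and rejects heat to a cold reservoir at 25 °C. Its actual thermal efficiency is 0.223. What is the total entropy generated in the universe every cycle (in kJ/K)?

T_C = 25 °C → 25 + 273.15 = 298.15 K.
W = η·Q_H = 0.223 × 561 = 125.1 kJ, so Q_C = Q_H − W = 435.9 kJ.
Entropy balance on the reservoirs: −Q_H/T_H = -1.039 kJ/K, +Q_C/T_C = 1.462 kJ/K.
ΔS_univ = −Q_H/T_H + Q_C/T_C = 0.423 kJ/K (> 0, since η = 0.223 < η_Carnot = 0.448).

ΔS_univ ≈ 0.423 kJ/K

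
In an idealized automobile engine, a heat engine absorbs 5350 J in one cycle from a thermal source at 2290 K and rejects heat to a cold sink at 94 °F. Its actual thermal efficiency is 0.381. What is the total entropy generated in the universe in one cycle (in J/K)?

ΔS_univ ≈ 8.43 J/K

T_C = 94 °F → (94 − 32) × 5/9 = 34.44 °C = 307.59 K.
W = η·Q_H = 0.381 × 5350 = 2038 J, so Q_C = Q_H − W = 3312 J.
Entropy balance on the reservoirs: −Q_H/T_H = -2.336 J/K, +Q_C/T_C = 10.77 J/K.
ΔS_univ = −Q_H/T_H + Q_C/T_C = 8.43 J/K (> 0, since η = 0.381 < η_Carnot = 0.866).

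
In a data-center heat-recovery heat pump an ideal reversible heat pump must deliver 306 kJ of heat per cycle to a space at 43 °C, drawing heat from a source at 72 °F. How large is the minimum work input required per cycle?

W_in ≈ 20.11 kJ

T_H = 43 °C → 43 + 273.15 = 316.15 K.
T_C = 72 °F → (72 − 32) × 5/9 = 22.22 °C = 295.37 K.
The Carnot heat-pump COP is COP_HP = T_H/(T_H − T_C) = 316.15/20.78 = 15.2158.
W = Q_H/COP_HP = 306/15.2158 = 20.11 kJ.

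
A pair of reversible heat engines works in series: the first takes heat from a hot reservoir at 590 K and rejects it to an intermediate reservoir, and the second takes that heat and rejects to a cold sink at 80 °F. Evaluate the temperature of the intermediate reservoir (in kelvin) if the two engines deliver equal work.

T_m ≈ 444.9 K

T_C = 80 °F → (80 − 32) × 5/9 = 26.67 °C = 299.82 K.
For reversible stages Q_m = Q_H·(T_m/T_H). Setting W₁ = Q_H(1 − T_m/T_H) equal to W₂ = Q_m(1 − T_C/T_m) = Q_H·(T_m − T_C)/T_H gives T_H − T_m = T_m − T_C, so T_m = (T_H + T_C)/2 = (590.00 + 299.82)/2 = 444.9 K.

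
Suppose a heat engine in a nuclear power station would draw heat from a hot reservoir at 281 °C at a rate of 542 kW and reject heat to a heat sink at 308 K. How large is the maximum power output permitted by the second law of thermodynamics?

Ẇ_max ≈ 241 kW

T_H = 281 °C → 281 + 273.15 = 554.15 K.
The upper bound on efficiency is η_max = 1 − T_C/T_H = 1 − 308.00/554.15 = 0.4442.
W_max = η_max · Q_H = 0.4442 × 542 = 241 kW.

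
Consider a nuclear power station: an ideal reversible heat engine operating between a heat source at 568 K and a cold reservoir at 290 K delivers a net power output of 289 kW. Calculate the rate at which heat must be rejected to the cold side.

Q̇_C ≈ 301 kW

For a reversible engine, η = 1 − T_C/T_H = 1 − 290.00/568.00 = 0.4894.
Since Q_C/Q_H = T_C/T_H and Q_H = W/η, Q_C = W·T_C/(T_H − T_C) = 289 × 290.00/278.00 = 301 kW.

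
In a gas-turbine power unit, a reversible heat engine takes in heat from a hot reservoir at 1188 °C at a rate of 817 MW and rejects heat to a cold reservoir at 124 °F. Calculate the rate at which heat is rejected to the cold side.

Q̇_C ≈ 181 MW

T_H = 1188 °C → 1188 + 273.15 = 1461.15 K.
T_C = 124 °F → (124 − 32) × 5/9 = 51.11 °C = 324.26 K.
Carnot efficiency: η = 1 − T_C/T_H = 1 − 324.26/1461.15 = 0.7781.
For a reversible cycle Q_C/Q_H = T_C/T_H, so Q_C = 817 × 324.26/1461.15 = 181 MW.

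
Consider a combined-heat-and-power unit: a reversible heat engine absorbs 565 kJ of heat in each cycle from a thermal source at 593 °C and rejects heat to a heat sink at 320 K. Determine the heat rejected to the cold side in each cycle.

Q_C ≈ 209 kJ

T_H = 593 °C → 593 + 273.15 = 866.15 K.
η_rev = 1 − T_C/T_H = 1 − 320.00/866.15 = 0.6305.
For a reversible cycle Q_C/Q_H = T_C/T_H, so Q_C = 565 × 320.00/866.15 = 209 kJ.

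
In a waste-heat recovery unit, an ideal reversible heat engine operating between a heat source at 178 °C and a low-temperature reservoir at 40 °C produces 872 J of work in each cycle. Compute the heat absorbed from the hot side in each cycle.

Q_H ≈ 2850 J

T_H = 178 °C → 178 + 273.15 = 451.15 K.
T_C = 40 °C → 40 + 273.15 = 313.15 K.
The Carnot efficiency is η = 1 − T_C/T_H = 1 − 313.15/451.15 = 0.3059.
Q_H = W/η = 872/0.3059 = 2850 J.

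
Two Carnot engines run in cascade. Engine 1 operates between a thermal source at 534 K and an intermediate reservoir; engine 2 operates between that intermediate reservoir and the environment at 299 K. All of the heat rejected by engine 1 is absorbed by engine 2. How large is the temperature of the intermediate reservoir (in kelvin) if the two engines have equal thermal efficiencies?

T_m ≈ 400 K

Equal efficiencies require 1 − T_m/T_H = 1 − T_C/T_m, i.e. T_m/T_H = T_C/T_m, so T_m = √(T_H·T_C) = √(534.00 × 299.00) = 400 K.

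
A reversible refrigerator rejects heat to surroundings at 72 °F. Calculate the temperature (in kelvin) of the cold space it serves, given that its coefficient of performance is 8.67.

T_H = 72 °F → (72 − 32) × 5/9 = 22.22 °C = 295.37 K.
COP_R = T_C/(T_H − T_C) ⇒ T_C = T_H·COP_R/(1 + COP_R) = 295.37 × 8.67/(1 + 8.67) = 265 K.

T_C ≈ 265 K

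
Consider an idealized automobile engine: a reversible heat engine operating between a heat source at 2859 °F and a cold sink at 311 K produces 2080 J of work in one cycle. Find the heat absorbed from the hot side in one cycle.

Q_H ≈ 2502 J

T_H = 2859 °F → (2859 − 32) × 5/9 = 1570.56 °C = 1843.71 K.
Carnot efficiency: η = 1 − T_C/T_H = 1 − 311.00/1843.71 = 0.8313.
Q_H = W/η = 2080/0.8313 = 2502 J.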